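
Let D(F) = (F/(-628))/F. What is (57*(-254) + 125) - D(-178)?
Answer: -9013683/628 ≈ -14353.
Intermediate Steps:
D(F) = -1/628 (D(F) = (F*(-1/628))/F = (-F/628)/F = -1/628)
(57*(-254) + 125) - D(-178) = (57*(-254) + 125) - 1*(-1/628) = (-14478 + 125) + 1/628 = -14353 + 1/628 = -9013683/628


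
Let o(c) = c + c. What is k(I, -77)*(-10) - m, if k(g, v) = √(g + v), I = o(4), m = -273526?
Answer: 273526 - 10*I*√69 ≈ 2.7353e+5 - 83.066*I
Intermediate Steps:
o(c) = 2*c
I = 8 (I = 2*4 = 8)
k(I, -77)*(-10) - m = √(8 - 77)*(-10) - 1*(-273526) = √(-69)*(-10) + 273526 = (I*√69)*(-10) + 273526 = -10*I*√69 + 273526 = 273526 - 10*I*√69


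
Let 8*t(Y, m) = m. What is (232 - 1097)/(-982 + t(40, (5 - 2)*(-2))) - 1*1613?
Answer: -6337243/3931 ≈ -1612.1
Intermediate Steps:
t(Y, m) = m/8
(232 - 1097)/(-982 + t(40, (5 - 2)*(-2))) - 1*1613 = (232 - 1097)/(-982 + ((5 - 2)*(-2))/8) - 1*1613 = -865/(-982 + (3*(-2))/8) - 1613 = -865/(-982 + (⅛)*(-6)) - 1613 = -865/(-982 - ¾) - 1613 = -865/(-3931/4) - 1613 = -865*(-4/3931) - 1613 = 3460/3931 - 1613 = -6337243/3931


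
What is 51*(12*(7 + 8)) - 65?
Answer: 9115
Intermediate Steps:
51*(12*(7 + 8)) - 65 = 51*(12*15) - 65 = 51*180 - 65 = 9180 - 65 = 9115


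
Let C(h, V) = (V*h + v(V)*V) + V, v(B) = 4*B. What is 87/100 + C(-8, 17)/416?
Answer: 34973/10400 ≈ 3.3628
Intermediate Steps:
C(h, V) = V + 4*V² + V*h (C(h, V) = (V*h + (4*V)*V) + V = (V*h + 4*V²) + V = (4*V² + V*h) + V = V + 4*V² + V*h)
87/100 + C(-8, 17)/416 = 87/100 + (17*(1 - 8 + 4*17))/416 = 87*(1/100) + (17*(1 - 8 + 68))*(1/416) = 87/100 + (17*61)*(1/416) = 87/100 + 1037*(1/416) = 87/100 + 1037/416 = 34973/10400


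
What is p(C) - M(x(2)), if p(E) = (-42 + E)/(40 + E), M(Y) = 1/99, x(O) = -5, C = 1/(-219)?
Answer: -919460/867141 ≈ -1.0603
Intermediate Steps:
C = -1/219 ≈ -0.0045662
M(Y) = 1/99
p(E) = (-42 + E)/(40 + E)
p(C) - M(x(2)) = (-42 - 1/219)/(40 - 1/219) - 1*1/99 = -9199/219/(8759/219) - 1/99 = (219/8759)*(-9199/219) - 1/99 = -9199/8759 - 1/99 = -919460/867141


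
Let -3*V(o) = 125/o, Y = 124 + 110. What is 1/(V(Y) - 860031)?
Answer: -702/603741887 ≈ -1.1627e-6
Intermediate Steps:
Y = 234
V(o) = -125/(3*o)
1/(V(Y) - 860031) = 1/(-125/3/234 - 860031) = 1/(-125/3*1/234 - 860031) = 1/(-125/702 - 860031) = 1/(-603741887/702) = -702/603741887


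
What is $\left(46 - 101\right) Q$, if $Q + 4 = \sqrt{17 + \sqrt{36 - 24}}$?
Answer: $220 - 55 \sqrt{17 + 2 \sqrt{3}} \approx -28.805$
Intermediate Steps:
$Q = -4 + \sqrt{17 + 2 \sqrt{3}}$ ($Q = -4 + \sqrt{17 + \sqrt{36 - 24}} = -4 + \sqrt{17 + \sqrt{12}} = -4 + \sqrt{17 + 2 \sqrt{3}} \approx 0.52373$)
$\left(46 - 101\right) Q = \left(46 - 101\right) \left(-4 + \sqrt{17 + 2 \sqrt{3}}\right) = - 55 \left(-4 + \sqrt{17 + 2 \sqrt{3}}\right) = 220 - 55 \sqrt{17 + 2 \sqrt{3}}$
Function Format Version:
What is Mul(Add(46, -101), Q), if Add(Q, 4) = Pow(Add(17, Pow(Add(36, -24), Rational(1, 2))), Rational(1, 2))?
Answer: Add(220, Mul(-55, Pow(Add(17, Mul(2, Pow(3, Rational(1, 2)))), Rational(1, 2)))) ≈ -28.805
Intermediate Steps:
Q = Add(-4, Pow(Add(17, Mul(2, Pow(3, Rational(1, 2)))), Rational(1, 2))) (Q = Add(-4, Pow(Add(17, Pow(Add(36, -24), Rational(1, 2))), Rational(1, 2))) = Add(-4, Pow(Add(17, Pow(12, Rational(1, 2))), Rational(1, 2))) = Add(-4, Pow(Add(17, Mul(2, Pow(3, Rational(1, 2)))), Rational(1, 2))) ≈ 0.52373)
Mul(Add(46, -101), Q) = Mul(Add(46, -101), Add(-4, Pow(Add(17, Mul(2, Pow(3, Rational(1, 2)))), Rational(1, 2)))) = Mul(-55, Add(-4, Pow(Add(17, Mul(2, Pow(3, Rational(1, 2)))), Rational(1, 2)))) = Add(220, Mul(-55, Pow(Add(17, Mul(2, Pow(3, Rational(1, 2)))), Rational(1, 2))))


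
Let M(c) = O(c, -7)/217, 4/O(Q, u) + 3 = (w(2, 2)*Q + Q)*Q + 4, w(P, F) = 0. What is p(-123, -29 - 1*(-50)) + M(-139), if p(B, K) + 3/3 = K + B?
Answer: -215933009/2096437 ≈ -103.00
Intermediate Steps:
O(Q, u) = 4/(1 + Q**2) (O(Q, u) = 4/(-3 + ((0*Q + Q)*Q + 4)) = 4/(-3 + ((0 + Q)*Q + 4)) = 4/(-3 + (Q*Q + 4)) = 4/(-3 + (Q**2 + 4)) = 4/(-3 + (4 + Q**2)) = 4/(1 + Q**2))
p(B, K) = -1 + B + K (p(B, K) = -1 + (K + B) = -1 + (B + K) = -1 + B + K)
M(c) = 4/(217*(1 + c**2)) (M(c) = (4/(1 + c**2))/217 = (4/(1 + c**2))*(1/217) = 4/(217*(1 + c**2)))
p(-123, -29 - 1*(-50)) + M(-139) = (-1 - 123 + (-29 - 1*(-50))) + 4/(217*(1 + (-139)**2)) = (-1 - 123 + (-29 + 50)) + 4/(217*(1 + 19321)) = (-1 - 123 + 21) + (4/217)/19322 = -103 + (4/217)*(1/19322) = -103 + 2/2096437 = -215933009/2096437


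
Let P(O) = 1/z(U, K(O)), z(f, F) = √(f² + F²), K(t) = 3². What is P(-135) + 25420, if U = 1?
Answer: 25420 + √82/82 ≈ 25420.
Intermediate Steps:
K(t) = 9
z(f, F) = √(F² + f²)
P(O) = √82/82 (P(O) = 1/(√(9² + 1²)) = 1/(√(81 + 1)) = 1/(√82) = √82/82)
P(-135) + 25420 = √82/82 + 25420 = 25420 + √82/82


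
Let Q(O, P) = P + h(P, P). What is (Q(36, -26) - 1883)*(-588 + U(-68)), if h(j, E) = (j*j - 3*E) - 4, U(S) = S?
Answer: 760304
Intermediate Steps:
h(j, E) = -4 + j² - 3*E (h(j, E) = (j² - 3*E) - 4 = -4 + j² - 3*E)
Q(O, P) = -4 + P² - 2*P (Q(O, P) = P + (-4 + P² - 3*P) = -4 + P² - 2*P)
(Q(36, -26) - 1883)*(-588 + U(-68)) = ((-4 + (-26)² - 2*(-26)) - 1883)*(-588 - 68) = ((-4 + 676 + 52) - 1883)*(-656) = (724 - 1883)*(-656) = -1159*(-656) = 760304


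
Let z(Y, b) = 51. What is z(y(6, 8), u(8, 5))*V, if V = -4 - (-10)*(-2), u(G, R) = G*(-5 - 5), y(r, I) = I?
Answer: -1224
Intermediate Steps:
u(G, R) = -10*G (u(G, R) = G*(-10) = -10*G)
V = -24 (V = -4 - 2*10 = -4 - 20 = -24)
z(y(6, 8), u(8, 5))*V = 51*(-24) = -1224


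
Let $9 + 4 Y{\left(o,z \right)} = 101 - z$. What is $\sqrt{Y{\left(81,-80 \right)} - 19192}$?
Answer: $i \sqrt{19149} \approx 138.38 i$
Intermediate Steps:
$Y{\left(o,z \right)} = 23 - \frac{z}{4}$ ($Y{\left(o,z \right)} = - \frac{9}{4} + \frac{101 - z}{4} = - \frac{9}{4} - \left(- \frac{101}{4} + \frac{z}{4}\right) = 23 - \frac{z}{4}$)
$\sqrt{Y{\left(81,-80 \right)} - 19192} = \sqrt{\left(23 - -20\right) - 19192} = \sqrt{\left(23 + 20\right) - 19192} = \sqrt{43 - 19192} = \sqrt{-19149} = i \sqrt{19149}$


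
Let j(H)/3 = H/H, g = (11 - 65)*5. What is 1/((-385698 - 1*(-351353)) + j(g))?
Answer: -1/34342 ≈ -2.9119e-5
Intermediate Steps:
g = -270 (g = -54*5 = -270)
j(H) = 3 (j(H) = 3*(H/H) = 3*1 = 3)
1/((-385698 - 1*(-351353)) + j(g)) = 1/((-385698 - 1*(-351353)) + 3) = 1/((-385698 + 351353) + 3) = 1/(-34345 + 3) = 1/(-34342) = -1/34342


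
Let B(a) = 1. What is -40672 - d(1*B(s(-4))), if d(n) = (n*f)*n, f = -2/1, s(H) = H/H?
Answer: -40670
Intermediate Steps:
s(H) = 1
f = -2 (f = -2*1 = -2)
d(n) = -2*n² (d(n) = (n*(-2))*n = (-2*n)*n = -2*n²)
-40672 - d(1*B(s(-4))) = -40672 - (-2)*(1*1)² = -40672 - (-2)*1² = -40672 - (-2) = -40672 - 1*(-2) = -40672 + 2 = -40670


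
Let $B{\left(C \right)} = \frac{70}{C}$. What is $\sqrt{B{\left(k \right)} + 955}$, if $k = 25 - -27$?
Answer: $\frac{\sqrt{646490}}{26} \approx 30.925$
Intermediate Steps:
$k = 52$ ($k = 25 + 27 = 52$)
$\sqrt{B{\left(k \right)} + 955} = \sqrt{\frac{70}{52} + 955} = \sqrt{70 \cdot \frac{1}{52} + 955} = \sqrt{\frac{35}{26} + 955} = \sqrt{\frac{24865}{26}} = \frac{\sqrt{646490}}{26}$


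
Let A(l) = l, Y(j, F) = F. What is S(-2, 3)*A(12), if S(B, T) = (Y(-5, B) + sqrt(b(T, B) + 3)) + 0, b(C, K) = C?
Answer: -24 + 12*sqrt(6) ≈ 5.3939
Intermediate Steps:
S(B, T) = B + sqrt(3 + T) (S(B, T) = (B + sqrt(T + 3)) + 0 = (B + sqrt(3 + T)) + 0 = B + sqrt(3 + T))
S(-2, 3)*A(12) = (-2 + sqrt(3 + 3))*12 = (-2 + sqrt(6))*12 = -24 + 12*sqrt(6)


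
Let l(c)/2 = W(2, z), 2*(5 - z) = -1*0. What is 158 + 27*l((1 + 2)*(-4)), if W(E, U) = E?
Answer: 266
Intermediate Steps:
z = 5 (z = 5 - (-1)*0/2 = 5 - ½*0 = 5 + 0 = 5)
l(c) = 4 (l(c) = 2*2 = 4)
158 + 27*l((1 + 2)*(-4)) = 158 + 27*4 = 158 + 108 = 266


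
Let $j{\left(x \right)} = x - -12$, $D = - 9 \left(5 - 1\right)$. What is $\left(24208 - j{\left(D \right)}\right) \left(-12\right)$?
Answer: $-290784$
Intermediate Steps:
$D = -36$ ($D = \left(-9\right) 4 = -36$)
$j{\left(x \right)} = 12 + x$ ($j{\left(x \right)} = x + 12 = 12 + x$)
$\left(24208 - j{\left(D \right)}\right) \left(-12\right) = \left(24208 - \left(12 - 36\right)\right) \left(-12\right) = \left(24208 - -24\right) \left(-12\right) = \left(24208 + 24\right) \left(-12\right) = 24232 \left(-12\right) = -290784$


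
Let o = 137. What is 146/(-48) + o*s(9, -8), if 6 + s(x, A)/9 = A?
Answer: -414361/24 ≈ -17265.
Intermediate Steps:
s(x, A) = -54 + 9*A
146/(-48) + o*s(9, -8) = 146/(-48) + 137*(-54 + 9*(-8)) = 146*(-1/48) + 137*(-54 - 72) = -73/24 + 137*(-126) = -73/24 - 17262 = -414361/24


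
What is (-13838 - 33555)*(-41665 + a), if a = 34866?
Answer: 322225007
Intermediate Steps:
(-13838 - 33555)*(-41665 + a) = (-13838 - 33555)*(-41665 + 34866) = -47393*(-6799) = 322225007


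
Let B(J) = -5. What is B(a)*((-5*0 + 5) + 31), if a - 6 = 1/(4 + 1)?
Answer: -180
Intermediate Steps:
a = 31/5 (a = 6 + 1/(4 + 1) = 6 + 1/5 = 6 + ⅕ = 31/5 ≈ 6.2000)
B(a)*((-5*0 + 5) + 31) = -5*((-5*0 + 5) + 31) = -5*((0 + 5) + 31) = -5*(5 + 31) = -5*36 = -180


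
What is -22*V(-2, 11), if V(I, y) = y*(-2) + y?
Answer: 242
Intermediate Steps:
V(I, y) = -y (V(I, y) = -2*y + y = -y)
-22*V(-2, 11) = -(-22)*11 = -22*(-11) = 242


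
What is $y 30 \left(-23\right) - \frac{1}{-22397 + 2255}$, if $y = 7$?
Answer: $- \frac{97285859}{20142} \approx -4830.0$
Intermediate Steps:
$y 30 \left(-23\right) - \frac{1}{-22397 + 2255} = 7 \cdot 30 \left(-23\right) - \frac{1}{-22397 + 2255} = 210 \left(-23\right) - \frac{1}{-20142} = -4830 - - \frac{1}{20142} = -4830 + \frac{1}{20142} = - \frac{97285859}{20142}$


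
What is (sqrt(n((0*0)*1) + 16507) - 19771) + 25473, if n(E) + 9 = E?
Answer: 5702 + sqrt(16498) ≈ 5830.4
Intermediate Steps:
n(E) = -9 + E
(sqrt(n((0*0)*1) + 16507) - 19771) + 25473 = (sqrt((-9 + (0*0)*1) + 16507) - 19771) + 25473 = (sqrt((-9 + 0*1) + 16507) - 19771) + 25473 = (sqrt((-9 + 0) + 16507) - 19771) + 25473 = (sqrt(-9 + 16507) - 19771) + 25473 = (sqrt(16498) - 19771) + 25473 = (-19771 + sqrt(16498)) + 25473 = 5702 + sqrt(16498)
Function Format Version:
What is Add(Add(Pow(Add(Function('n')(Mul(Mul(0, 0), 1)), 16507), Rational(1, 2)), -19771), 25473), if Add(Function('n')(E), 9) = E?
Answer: Add(5702, Pow(16498, Rational(1, 2))) ≈ 5830.4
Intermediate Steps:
Function('n')(E) = Add(-9, E)
Add(Add(Pow(Add(Function('n')(Mul(Mul(0, 0), 1)), 16507), Rational(1, 2)), -19771), 25473) = Add(Add(Pow(Add(Add(-9, Mul(Mul(0, 0), 1)), 16507), Rational(1, 2)), -19771), 25473) = Add(Add(Pow(Add(Add(-9, Mul(0, 1)), 16507), Rational(1, 2)), -19771), 25473) = Add(Add(Pow(Add(Add(-9, 0), 16507), Rational(1, 2)), -19771), 25473) = Add(Add(Pow(Add(-9, 16507), Rational(1, 2)), -19771), 25473) = Add(Add(Pow(16498, Rational(1, 2)), -19771), 25473) = Add(Add(-19771, Pow(16498, Rational(1, 2))), 25473) = Add(5702, Pow(16498, Rational(1, 2)))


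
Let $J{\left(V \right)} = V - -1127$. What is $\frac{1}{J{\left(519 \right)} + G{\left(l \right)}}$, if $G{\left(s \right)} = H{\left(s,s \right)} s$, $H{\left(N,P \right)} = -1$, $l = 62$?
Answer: $\frac{1}{1584} \approx 0.00063131$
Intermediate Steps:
$J{\left(V \right)} = 1127 + V$ ($J{\left(V \right)} = V + 1127 = 1127 + V$)
$G{\left(s \right)} = - s$
$\frac{1}{J{\left(519 \right)} + G{\left(l \right)}} = \frac{1}{\left(1127 + 519\right) - 62} = \frac{1}{1646 - 62} = \frac{1}{1584}$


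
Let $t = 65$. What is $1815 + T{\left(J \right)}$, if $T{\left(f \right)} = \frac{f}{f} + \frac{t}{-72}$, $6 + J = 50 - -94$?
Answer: $\frac{130687}{72} \approx 1815.1$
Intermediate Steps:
$J = 138$ ($J = -6 + \left(50 - -94\right) = -6 + \left(50 + 94\right) = -6 + 144 = 138$)
$T{\left(f \right)} = \frac{7}{72}$ ($T{\left(f \right)} = \frac{f}{f} + \frac{65}{-72} = 1 + 65 \left(- \frac{1}{72}\right) = 1 - \frac{65}{72} = \frac{7}{72}$)
$1815 + T{\left(J \right)} = 1815 + \frac{7}{72} = \frac{130687}{72}$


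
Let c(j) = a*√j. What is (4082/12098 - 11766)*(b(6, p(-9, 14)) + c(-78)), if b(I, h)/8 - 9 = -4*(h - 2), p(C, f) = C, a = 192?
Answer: -30176289032/6049 - 13664734656*I*√78/6049 ≈ -4.9886e+6 - 1.9951e+7*I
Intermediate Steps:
b(I, h) = 136 - 32*h (b(I, h) = 72 + 8*(-4*(h - 2)) = 72 + 8*(-4*(-2 + h)) = 72 + 8*(8 - 4*h) = 72 + (64 - 32*h) = 136 - 32*h)
c(j) = 192*√j
(4082/12098 - 11766)*(b(6, p(-9, 14)) + c(-78)) = (4082/12098 - 11766)*((136 - 32*(-9)) + 192*√(-78)) = (4082*(1/12098) - 11766)*((136 + 288) + 192*(I*√78)) = (2041/6049 - 11766)*(424 + 192*I*√78) = -71170493*(424 + 192*I*√78)/6049 = -30176289032/6049 - 13664734656*I*√78/6049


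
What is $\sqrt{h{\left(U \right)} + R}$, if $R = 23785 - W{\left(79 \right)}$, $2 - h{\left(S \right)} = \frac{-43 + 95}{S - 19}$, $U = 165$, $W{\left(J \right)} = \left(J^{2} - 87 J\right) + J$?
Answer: $\frac{\sqrt{129705962}}{73} \approx 156.01$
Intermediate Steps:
$W{\left(J \right)} = J^{2} - 86 J$
$h{\left(S \right)} = 2 - \frac{52}{-19 + S}$ ($h{\left(S \right)} = 2 - \frac{-43 + 95}{S - 19} = 2 - \frac{52}{-19 + S}$)
$R = 24338$ ($R = 23785 - 79 \left(-86 + 79\right) = 23785 - 79 \left(-7\right) = 23785 - -553 = 23785 + 553 = 24338$)
$\sqrt{h{\left(U \right)} + R} = \sqrt{\frac{2 \left(-45 + 165\right)}{-19 + 165} + 24338} = \sqrt{2 \cdot \frac{1}{146} \cdot 120 + 24338} = \sqrt{\frac{120}{73} + 24338} = \sqrt{\frac{1776794}{73}} = \frac{\sqrt{129705962}}{73}$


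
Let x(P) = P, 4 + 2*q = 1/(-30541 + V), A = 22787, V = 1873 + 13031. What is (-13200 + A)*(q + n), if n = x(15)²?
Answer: 66860706287/31274 ≈ 2.1379e+6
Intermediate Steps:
V = 14904
q = -62549/31274 (q = -2 + 1/(2*(-30541 + 14904)) = -2 + (½)/(-15637) = -2 + (½)*(-1/15637) = -2 - 1/31274 = -62549/31274 ≈ -2.0000)
n = 225 (n = 15² = 225)
(-13200 + A)*(q + n) = (-13200 + 22787)*(-62549/31274 + 225) = 9587*(6974101/31274) = 66860706287/31274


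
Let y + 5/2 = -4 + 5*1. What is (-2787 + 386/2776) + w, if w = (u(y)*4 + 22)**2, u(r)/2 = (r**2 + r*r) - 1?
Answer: -398163/1388 ≈ -286.86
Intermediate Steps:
y = -3/2 (y = -5/2 + (-4 + 5*1) = -5/2 + (-4 + 5) = -5/2 + 1 = -3/2 ≈ -1.5000)
u(r) = -2 + 4*r**2 (u(r) = 2*((r**2 + r*r) - 1) = 2*((r**2 + r**2) - 1) = 2*(2*r**2 - 1) = 2*(-1 + 2*r**2) = -2 + 4*r**2)
w = 2500 (w = ((-2 + 4*(-3/2)**2)*4 + 22)**2 = ((-2 + 4*(9/4))*4 + 22)**2 = ((-2 + 9)*4 + 22)**2 = (7*4 + 22)**2 = (28 + 22)**2 = 50**2 = 2500)
(-2787 + 386/2776) + w = (-2787 + 386/2776) + 2500 = (-2787 + 386*(1/2776)) + 2500 = (-2787 + 193/1388) + 2500 = -3868163/1388 + 2500 = -398163/1388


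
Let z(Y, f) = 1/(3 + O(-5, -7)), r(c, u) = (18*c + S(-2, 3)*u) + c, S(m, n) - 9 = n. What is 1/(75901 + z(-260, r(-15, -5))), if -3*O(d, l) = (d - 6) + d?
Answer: 25/1897528 ≈ 1.3175e-5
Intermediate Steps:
O(d, l) = 2 - 2*d/3 (O(d, l) = -((d - 6) + d)/3 = -((-6 + d) + d)/3 = -(-6 + 2*d)/3 = 2 - 2*d/3)
S(m, n) = 9 + n
r(c, u) = 12*u + 19*c (r(c, u) = (18*c + (9 + 3)*u) + c = (18*c + 12*u) + c = (12*u + 18*c) + c = 12*u + 19*c)
z(Y, f) = 3/25 (z(Y, f) = 1/(3 + (2 - ⅔*(-5))) = 1/(3 + (2 + 10/3)) = 1/(3 + 16/3) = 1/(25/3) = 3/25)
1/(75901 + z(-260, r(-15, -5))) = 1/(75901 + 3/25) = 1/(1897528/25) = 25/1897528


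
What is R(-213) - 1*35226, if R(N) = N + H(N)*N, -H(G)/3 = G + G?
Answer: -307653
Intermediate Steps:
H(G) = -6*G (H(G) = -3*(G + G) = -6*G)
R(N) = N - 6*N² (R(N) = N + (-6*N)*N = N - 6*N²)
R(-213) - 1*35226 = -213*(1 - 6*(-213)) - 1*35226 = -213*(1 + 1278) - 35226 = -213*1279 - 35226 = -272427 - 35226 = -307653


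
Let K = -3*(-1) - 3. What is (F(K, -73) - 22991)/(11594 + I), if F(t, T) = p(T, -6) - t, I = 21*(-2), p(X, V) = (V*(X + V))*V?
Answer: -25835/11552 ≈ -2.2364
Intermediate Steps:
K = 0 (K = 3 - 3 = 0)
p(X, V) = V**2*(V + X) (p(X, V) = (V*(V + X))*V = V**2*(V + X))
I = -42
F(t, T) = -216 - t + 36*T (F(t, T) = (-6)**2*(-6 + T) - t = 36*(-6 + T) - t = (-216 + 36*T) - t = -216 - t + 36*T)
(F(K, -73) - 22991)/(11594 + I) = ((-216 - 1*0 + 36*(-73)) - 22991)/(11594 - 42) = ((-216 + 0 - 2628) - 22991)/11552 = (-2844 - 22991)*(1/11552) = -25835*1/11552 = -25835/11552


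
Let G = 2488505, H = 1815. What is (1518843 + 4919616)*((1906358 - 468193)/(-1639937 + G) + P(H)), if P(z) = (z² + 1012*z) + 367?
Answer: 9345035886772865533/282856 ≈ 3.3038e+13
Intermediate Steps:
P(z) = 367 + z² + 1012*z
(1518843 + 4919616)*((1906358 - 468193)/(-1639937 + G) + P(H)) = (1518843 + 4919616)*((1906358 - 468193)/(-1639937 + 2488505) + (367 + 1815² + 1012*1815)) = 6438459*(1438165/848568 + (367 + 3294225 + 1836780)) = 6438459*(1438165*(1/848568) + 5131372) = 6438459*(1438165/848568 + 5131372) = 6438459*(4354319513461/848568) = 9345035886772865533/282856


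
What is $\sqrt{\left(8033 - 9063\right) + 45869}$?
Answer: $\sqrt{44839} \approx 211.75$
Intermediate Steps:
$\sqrt{\left(8033 - 9063\right) + 45869} = \sqrt{-1030 + 45869} = \sqrt{44839}$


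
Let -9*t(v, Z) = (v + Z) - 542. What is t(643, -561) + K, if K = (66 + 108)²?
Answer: 272944/9 ≈ 30327.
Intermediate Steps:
t(v, Z) = 542/9 - Z/9 - v/9 (t(v, Z) = -((v + Z) - 542)/9 = -((Z + v) - 542)/9 = -(-542 + Z + v)/9 = 542/9 - Z/9 - v/9)
K = 30276 (K = 174² = 30276)
t(643, -561) + K = (542/9 - ⅑*(-561) - ⅑*643) + 30276 = (542/9 + 187/3 - 643/9) + 30276 = 460/9 + 30276 = 272944/9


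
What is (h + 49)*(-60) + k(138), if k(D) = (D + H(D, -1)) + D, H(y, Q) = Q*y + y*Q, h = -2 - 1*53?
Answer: 360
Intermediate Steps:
h = -55 (h = -2 - 53 = -55)
H(y, Q) = 2*Q*y (H(y, Q) = Q*y + Q*y = 2*Q*y)
k(D) = 0 (k(D) = (D + 2*(-1)*D) + D = (D - 2*D) + D = -D + D = 0)
(h + 49)*(-60) + k(138) = (-55 + 49)*(-60) + 0 = -6*(-60) + 0 = 360 + 0 = 360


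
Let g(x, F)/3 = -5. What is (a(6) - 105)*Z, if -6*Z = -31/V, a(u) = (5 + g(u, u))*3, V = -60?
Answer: 93/8 ≈ 11.625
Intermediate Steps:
g(x, F) = -15 (g(x, F) = 3*(-5) = -15)
a(u) = -30 (a(u) = (5 - 15)*3 = -10*3 = -30)
Z = -31/360 (Z = -(-31)/(6*(-60)) = -(-31)*(-1)/(6*60) = -⅙*31/60 = -31/360 ≈ -0.086111)
(a(6) - 105)*Z = (-30 - 105)*(-31/360) = -135*(-31/360) = 93/8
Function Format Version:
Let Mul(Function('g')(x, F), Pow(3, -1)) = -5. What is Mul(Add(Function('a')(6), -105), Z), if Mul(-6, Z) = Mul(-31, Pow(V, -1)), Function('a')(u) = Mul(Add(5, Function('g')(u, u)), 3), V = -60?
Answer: Rational(93, 8) ≈ 11.625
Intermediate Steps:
Function('g')(x, F) = -15 (Function('g')(x, F) = Mul(3, -5) = -15)
Function('a')(u) = -30 (Function('a')(u) = Mul(Add(5, -15), 3) = Mul(-10, 3) = -30)
Z = Rational(-31, 360) (Z = Mul(Rational(-1, 6), Mul(-31, Pow(-60, -1))) = Mul(Rational(-1, 6), Mul(-31, Rational(-1, 60))) = Mul(Rational(-1, 6), Rational(31, 60)) = Rational(-31, 360) ≈ -0.086111)
Mul(Add(Function('a')(6), -105), Z) = Mul(Add(-30, -105), Rational(-31, 360)) = Mul(-135, Rational(-31, 360)) = Rational(93, 8)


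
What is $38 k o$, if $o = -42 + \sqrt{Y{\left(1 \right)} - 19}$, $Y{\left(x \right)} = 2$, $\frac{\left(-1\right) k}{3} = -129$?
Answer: $-617652 + 14706 i \sqrt{17} \approx -6.1765 \cdot 10^{5} + 60634.0 i$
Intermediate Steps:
$k = 387$ ($k = \left(-3\right) \left(-129\right) = 387$)
$o = -42 + i \sqrt{17}$ ($o = -42 + \sqrt{2 - 19} = -42 + \sqrt{-17} = -42 + i \sqrt{17} \approx -42.0 + 4.1231 i$)
$38 k o = 38 \cdot 387 \left(-42 + i \sqrt{17}\right) = 14706 \left(-42 + i \sqrt{17}\right) = -617652 + 14706 i \sqrt{17}$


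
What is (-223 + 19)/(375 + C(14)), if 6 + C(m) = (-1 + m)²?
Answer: -102/269 ≈ -0.37918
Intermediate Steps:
C(m) = -6 + (-1 + m)²
(-223 + 19)/(375 + C(14)) = (-223 + 19)/(375 + (-6 + (-1 + 14)²)) = -204/(375 + (-6 + 13²)) = -204/(375 + (-6 + 169)) = -204/(375 + 163) = -204/538 = -204*1/538 = -102/269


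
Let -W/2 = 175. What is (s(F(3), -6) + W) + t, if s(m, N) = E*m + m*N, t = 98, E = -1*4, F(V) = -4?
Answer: -212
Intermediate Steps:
E = -4
s(m, N) = -4*m + N*m (s(m, N) = -4*m + m*N = -4*m + N*m)
W = -350 (W = -2*175 = -350)
(s(F(3), -6) + W) + t = (-4*(-4 - 6) - 350) + 98 = (-4*(-10) - 350) + 98 = (40 - 350) + 98 = -310 + 98 = -212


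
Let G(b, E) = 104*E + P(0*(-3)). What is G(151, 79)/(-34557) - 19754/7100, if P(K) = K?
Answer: -370486289/122677350 ≈ -3.0200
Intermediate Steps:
G(b, E) = 104*E (G(b, E) = 104*E + 0*(-3) = 104*E + 0 = 104*E)
G(151, 79)/(-34557) - 19754/7100 = (104*79)/(-34557) - 19754/7100 = 8216*(-1/34557) - 19754*1/7100 = -8216/34557 - 9877/3550 = -370486289/122677350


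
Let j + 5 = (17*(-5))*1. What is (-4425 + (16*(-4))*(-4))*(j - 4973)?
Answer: 21107647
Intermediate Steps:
j = -90 (j = -5 + (17*(-5))*1 = -5 - 85*1 = -5 - 85 = -90)
(-4425 + (16*(-4))*(-4))*(j - 4973) = (-4425 + (16*(-4))*(-4))*(-90 - 4973) = (-4425 - 64*(-4))*(-5063) = (-4425 + 256)*(-5063) = -4169*(-5063) = 21107647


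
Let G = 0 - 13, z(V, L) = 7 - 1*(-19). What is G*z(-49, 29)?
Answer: -338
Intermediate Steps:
z(V, L) = 26 (z(V, L) = 7 + 19 = 26)
G = -13
G*z(-49, 29) = -13*26 = -338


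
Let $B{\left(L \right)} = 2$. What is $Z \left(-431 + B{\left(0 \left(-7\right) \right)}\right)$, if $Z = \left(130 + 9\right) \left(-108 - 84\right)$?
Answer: $11449152$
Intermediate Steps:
$Z = -26688$ ($Z = 139 \left(-192\right) = -26688$)
$Z \left(-431 + B{\left(0 \left(-7\right) \right)}\right) = - 26688 \left(-431 + 2\right) = \left(-26688\right) \left(-429\right) = 11449152$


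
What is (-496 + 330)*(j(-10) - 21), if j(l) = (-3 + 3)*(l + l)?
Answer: 3486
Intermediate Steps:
j(l) = 0 (j(l) = 0*(2*l) = 0)
(-496 + 330)*(j(-10) - 21) = (-496 + 330)*(0 - 21) = -166*(-21) = 3486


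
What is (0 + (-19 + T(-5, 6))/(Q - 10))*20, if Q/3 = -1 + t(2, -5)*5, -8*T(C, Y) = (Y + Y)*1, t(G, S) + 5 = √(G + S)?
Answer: 36080/8419 + 6150*I*√3/8419 ≈ 4.2855 + 1.2652*I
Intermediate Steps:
t(G, S) = -5 + √(G + S)
T(C, Y) = -Y/4 (T(C, Y) = -(Y + Y)/8 = -2*Y/8 = -Y/4)
Q = -78 + 15*I*√3 (Q = 3*(-1 + (-5 + √(2 - 5))*5) = 3*(-1 + (-5 + √(-3))*5) = 3*(-1 + (-5 + I*√3)*5) = 3*(-1 + (-25 + 5*I*√3)) = 3*(-26 + 5*I*√3) = -78 + 15*I*√3 ≈ -78.0 + 25.981*I)
(0 + (-19 + T(-5, 6))/(Q - 10))*20 = (0 + (-19 - ¼*6)/((-78 + 15*I*√3) - 10))*20 = (0 + (-19 - 3/2)/(-88 + 15*I*√3))*20 = (0 - 41/(2*(-88 + 15*I*√3)))*20 = -41/(2*(-88 + 15*I*√3))*20 = -410/(-88 + 15*I*√3)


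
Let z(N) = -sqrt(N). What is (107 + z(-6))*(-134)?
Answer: -14338 + 134*I*sqrt(6) ≈ -14338.0 + 328.23*I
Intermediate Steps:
(107 + z(-6))*(-134) = (107 - sqrt(-6))*(-134) = (107 - I*sqrt(6))*(-134) = -14338 + 134*I*sqrt(6)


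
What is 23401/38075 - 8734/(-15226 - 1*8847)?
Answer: 895879323/916579475 ≈ 0.97742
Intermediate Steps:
23401/38075 - 8734/(-15226 - 1*8847) = 23401*(1/38075) - 8734/(-15226 - 8847) = 23401/38075 - 8734/(-24073) = 23401/38075 - 8734*(-1/24073) = 23401/38075 + 8734/24073 = 895879323/916579475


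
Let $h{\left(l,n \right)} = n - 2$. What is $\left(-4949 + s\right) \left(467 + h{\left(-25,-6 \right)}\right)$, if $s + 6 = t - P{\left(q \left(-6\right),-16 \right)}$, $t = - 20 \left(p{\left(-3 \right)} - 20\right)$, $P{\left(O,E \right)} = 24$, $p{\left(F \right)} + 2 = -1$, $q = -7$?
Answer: $-2074221$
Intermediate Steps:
$p{\left(F \right)} = -3$ ($p{\left(F \right)} = -2 - 1 = -3$)
$t = 460$ ($t = - 20 \left(-3 - 20\right) = \left(-20\right) \left(-23\right) = 460$)
$s = 430$ ($s = -6 + \left(460 - 24\right) = -6 + 436 = 430$)
$h{\left(l,n \right)} = -2 + n$
$\left(-4949 + s\right) \left(467 + h{\left(-25,-6 \right)}\right) = \left(-4949 + 430\right) \left(467 - 8\right) = - 4519 \left(467 - 8\right) = \left(-4519\right) 459 = -2074221$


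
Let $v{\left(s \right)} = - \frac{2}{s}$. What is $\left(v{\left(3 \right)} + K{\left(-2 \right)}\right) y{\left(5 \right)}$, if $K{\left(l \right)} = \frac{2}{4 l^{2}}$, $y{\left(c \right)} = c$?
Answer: $- \frac{65}{24} \approx -2.7083$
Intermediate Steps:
$K{\left(l \right)} = \frac{1}{2 l^{2}}$ ($K{\left(l \right)} = 2 \frac{1}{4 l^{2}} = \frac{1}{2 l^{2}}$)
$\left(v{\left(3 \right)} + K{\left(-2 \right)}\right) y{\left(5 \right)} = \left(- \frac{2}{3} + \frac{1}{2 \cdot 4}\right) 5 = \left(\left(-2\right) \frac{1}{3} + \frac{1}{2} \cdot \frac{1}{4}\right) 5 = \left(- \frac{2}{3} + \frac{1}{8}\right) 5 = \left(- \frac{13}{24}\right) 5 = - \frac{65}{24}$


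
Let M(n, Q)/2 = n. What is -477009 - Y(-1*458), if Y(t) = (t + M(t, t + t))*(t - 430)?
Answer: -1697121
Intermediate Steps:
M(n, Q) = 2*n
Y(t) = 3*t*(-430 + t) (Y(t) = (t + 2*t)*(t - 430) = (3*t)*(-430 + t) = 3*t*(-430 + t))
-477009 - Y(-1*458) = -477009 - 3*(-1*458)*(-430 - 1*458) = -477009 - 3*(-458)*(-430 - 458) = -477009 - 3*(-458)*(-888) = -477009 - 1*1220112 = -477009 - 1220112 = -1697121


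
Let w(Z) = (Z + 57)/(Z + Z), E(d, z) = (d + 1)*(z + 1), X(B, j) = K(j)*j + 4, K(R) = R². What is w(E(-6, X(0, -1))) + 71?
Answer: 2803/40 ≈ 70.075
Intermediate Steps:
X(B, j) = 4 + j³ (X(B, j) = j²*j + 4 = j³ + 4 = 4 + j³)
E(d, z) = (1 + d)*(1 + z)
w(Z) = (57 + Z)/(2*Z) (w(Z) = (57 + Z)/((2*Z)) = (57 + Z)*(1/(2*Z)) = (57 + Z)/(2*Z))
w(E(-6, X(0, -1))) + 71 = (57 + (1 - 6 + (4 + (-1)³) - 6*(4 + (-1)³)))/(2*(1 - 6 + (4 + (-1)³) - 6*(4 + (-1)³))) + 71 = (57 + (1 - 6 + (4 - 1) - 6*(4 - 1)))/(2*(1 - 6 + (4 - 1) - 6*(4 - 1))) + 71 = (57 + (1 - 6 + 3 - 6*3))/(2*(1 - 6 + 3 - 6*3)) + 71 = (57 + (1 - 6 + 3 - 18))/(2*(1 - 6 + 3 - 18)) + 71 = (½)*(57 - 20)/(-20) + 71 = (½)*(-1/20)*37 + 71 = -37/40 + 71 = 2803/40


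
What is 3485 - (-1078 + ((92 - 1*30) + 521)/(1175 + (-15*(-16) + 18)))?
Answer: 6538196/1433 ≈ 4562.6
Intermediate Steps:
3485 - (-1078 + ((92 - 1*30) + 521)/(1175 + (-15*(-16) + 18))) = 3485 - (-1078 + ((92 - 30) + 521)/(1175 + (240 + 18))) = 3485 - (-1078 + (62 + 521)/(1175 + 258)) = 3485 - (-1078 + 583/1433) = 3485 - 1*(-1544191/1433) = 3485 + 1544191/1433 = 6538196/1433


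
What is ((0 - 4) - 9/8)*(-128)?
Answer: 656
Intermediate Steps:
((0 - 4) - 9/8)*(-128) = (-4 - 9*⅛)*(-128) = (-4 - 9/8)*(-128) = -41/8*(-128) = 656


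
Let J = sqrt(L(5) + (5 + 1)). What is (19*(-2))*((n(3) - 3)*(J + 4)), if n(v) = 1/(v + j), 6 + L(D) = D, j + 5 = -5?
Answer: 3344/7 + 836*sqrt(5)/7 ≈ 744.76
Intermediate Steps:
j = -10 (j = -5 - 5 = -10)
L(D) = -6 + D
n(v) = 1/(-10 + v) (n(v) = 1/(v - 10) = 1/(-10 + v))
J = sqrt(5) (J = sqrt((-6 + 5) + (5 + 1)) = sqrt(-1 + 6) = sqrt(5) ≈ 2.2361)
(19*(-2))*((n(3) - 3)*(J + 4)) = (19*(-2))*((1/(-10 + 3) - 3)*(sqrt(5) + 4)) = -38*(1/(-7) - 3)*(4 + sqrt(5)) = -38*(-1/7 - 3)*(4 + sqrt(5)) = -(-836)*(4 + sqrt(5))/7 = -38*(-88/7 - 22*sqrt(5)/7) = 3344/7 + 836*sqrt(5)/7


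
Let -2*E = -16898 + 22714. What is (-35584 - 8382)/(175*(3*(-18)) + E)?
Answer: 21983/6179 ≈ 3.5577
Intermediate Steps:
E = -2908 (E = -(-16898 + 22714)/2 = -1/2*5816 = -2908)
(-35584 - 8382)/(175*(3*(-18)) + E) = (-35584 - 8382)/(175*(3*(-18)) - 2908) = -43966/(175*(-54) - 2908) = -43966/(-9450 - 2908) = -43966/(-12358) = -43966*(-1/12358) = 21983/6179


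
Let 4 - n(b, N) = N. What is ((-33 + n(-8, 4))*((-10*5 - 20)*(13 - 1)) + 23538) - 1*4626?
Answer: 46632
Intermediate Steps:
n(b, N) = 4 - N
((-33 + n(-8, 4))*((-10*5 - 20)*(13 - 1)) + 23538) - 1*4626 = ((-33 + (4 - 1*4))*((-10*5 - 20)*(13 - 1)) + 23538) - 1*4626 = ((-33 + (4 - 4))*((-50 - 20)*12) + 23538) - 4626 = ((-33 + 0)*(-70*12) + 23538) - 4626 = (-33*(-840) + 23538) - 4626 = (27720 + 23538) - 4626 = 51258 - 4626 = 46632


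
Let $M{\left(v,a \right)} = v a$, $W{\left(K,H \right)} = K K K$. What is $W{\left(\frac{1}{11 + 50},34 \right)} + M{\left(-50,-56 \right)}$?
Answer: $\frac{635546801}{226981} \approx 2800.0$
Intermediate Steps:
$W{\left(K,H \right)} = K^{3}$ ($W{\left(K,H \right)} = K^{2} K = K^{3}$)
$M{\left(v,a \right)} = a v$
$W{\left(\frac{1}{11 + 50},34 \right)} + M{\left(-50,-56 \right)} = \left(\frac{1}{11 + 50}\right)^{3} - -2800 = \left(\frac{1}{61}\right)^{3} + 2800 = \frac{1}{226981} + 2800 = \frac{635546801}{226981}$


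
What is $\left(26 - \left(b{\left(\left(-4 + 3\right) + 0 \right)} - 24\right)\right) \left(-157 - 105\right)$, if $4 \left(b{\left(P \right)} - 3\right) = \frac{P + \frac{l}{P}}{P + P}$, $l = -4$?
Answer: $- \frac{49649}{4} \approx -12412.0$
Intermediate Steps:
$b{\left(P \right)} = 3 + \frac{P - \frac{4}{P}}{8 P}$ ($b{\left(P \right)} = 3 + \frac{\left(P - \frac{4}{P}\right) \frac{1}{P + P}}{4} = 3 + \frac{\left(P - \frac{4}{P}\right) \frac{1}{2 P}}{4} = 3 + \frac{\frac{1}{2} \frac{1}{P} \left(P - \frac{4}{P}\right)}{4} = 3 + \frac{P - \frac{4}{P}}{8 P}$)
$\left(26 - \left(b{\left(\left(-4 + 3\right) + 0 \right)} - 24\right)\right) \left(-157 - 105\right) = \left(26 - \left(\left(\frac{25}{8} - \frac{1}{2 \left(\left(-4 + 3\right) + 0\right)^{2}}\right) - 24\right)\right) \left(-157 - 105\right) = \left(26 - \left(\left(\frac{25}{8} - \frac{1}{2 \left(-1 + 0\right)^{2}}\right) - 24\right)\right) \left(-262\right) = \left(26 - \left(\left(\frac{25}{8} - \frac{1}{2 \cdot 1}\right) - 24\right)\right) \left(-262\right) = \left(26 - \left(\left(\frac{25}{8} - \frac{1}{2}\right) - 24\right)\right) \left(-262\right) = \left(26 - \left(\frac{21}{8} - 24\right)\right) \left(-262\right) = \left(26 - - \frac{171}{8}\right) \left(-262\right) = \left(26 + \frac{171}{8}\right) \left(-262\right) = \frac{379}{8} \left(-262\right) = - \frac{49649}{4}$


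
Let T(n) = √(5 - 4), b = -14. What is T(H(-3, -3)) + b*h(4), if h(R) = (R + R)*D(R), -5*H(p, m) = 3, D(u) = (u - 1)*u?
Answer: -1343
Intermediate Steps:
D(u) = u*(-1 + u) (D(u) = (-1 + u)*u = u*(-1 + u))
H(p, m) = -⅗ (H(p, m) = -⅕*3 = -⅗)
h(R) = 2*R²*(-1 + R) (h(R) = (R + R)*(R*(-1 + R)) = (2*R)*(R*(-1 + R)) = 2*R²*(-1 + R))
T(n) = 1 (T(n) = √1 = 1)
T(H(-3, -3)) + b*h(4) = 1 - 28*4²*(-1 + 4) = 1 - 28*16*3 = 1 - 14*96 = 1 - 1344 = -1343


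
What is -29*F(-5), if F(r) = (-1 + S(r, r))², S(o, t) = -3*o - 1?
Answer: -4901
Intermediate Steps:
S(o, t) = -1 - 3*o
F(r) = (-2 - 3*r)² (F(r) = (-1 + (-1 - 3*r))² = (-2 - 3*r)²)
-29*F(-5) = -29*(2 + 3*(-5))² = -29*(2 - 15)² = -29*(-13)² = -29*169 = -4901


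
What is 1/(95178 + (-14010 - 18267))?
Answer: 1/62901 ≈ 1.5898e-5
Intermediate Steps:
1/(95178 + (-14010 - 18267)) = 1/(95178 - 32277) = 1/62901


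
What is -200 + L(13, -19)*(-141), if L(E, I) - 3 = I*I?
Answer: -51524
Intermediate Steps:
L(E, I) = 3 + I² (L(E, I) = 3 + I*I = 3 + I²)
-200 + L(13, -19)*(-141) = -200 + (3 + (-19)²)*(-141) = -200 + (3 + 361)*(-141) = -200 + 364*(-141) = -200 - 51324 = -51524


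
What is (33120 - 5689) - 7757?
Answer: 19674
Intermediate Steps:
(33120 - 5689) - 7757 = 27431 - 7757 = 19674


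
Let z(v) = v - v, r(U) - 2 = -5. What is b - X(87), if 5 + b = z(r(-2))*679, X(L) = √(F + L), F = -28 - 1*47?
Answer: -5 - 2*√3 ≈ -8.4641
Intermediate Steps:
F = -75 (F = -28 - 47 = -75)
r(U) = -3 (r(U) = 2 - 5 = -3)
X(L) = √(-75 + L)
z(v) = 0
b = -5 (b = -5 + 0*679 = -5 + 0 = -5)
b - X(87) = -5 - √(-75 + 87) = -5 - √12 = -5 - 2*√3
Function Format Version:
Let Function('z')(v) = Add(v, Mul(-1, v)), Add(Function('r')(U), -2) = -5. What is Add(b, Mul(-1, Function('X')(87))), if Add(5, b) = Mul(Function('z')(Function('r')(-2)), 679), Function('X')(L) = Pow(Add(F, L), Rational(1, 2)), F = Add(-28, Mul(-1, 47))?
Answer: Add(-5, Mul(-2, Pow(3, Rational(1, 2)))) ≈ -8.4641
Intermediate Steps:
F = -75 (F = Add(-28, -47) = -75)
Function('r')(U) = -3 (Function('r')(U) = Add(2, -5) = -3)
Function('X')(L) = Pow(Add(-75, L), Rational(1, 2))
Function('z')(v) = 0
b = -5 (b = Add(-5, Mul(0, 679)) = Add(-5, 0) = -5)
Add(b, Mul(-1, Function('X')(87))) = Add(-5, Mul(-1, Pow(Add(-75, 87), Rational(1, 2)))) = Add(-5, Mul(-1, Pow(12, Rational(1, 2)))) = Add(-5, Mul(-1, Mul(2, Pow(3, Rational(1, 2))))) = Add(-5, Mul(-2, Pow(3, Rational(1, 2))))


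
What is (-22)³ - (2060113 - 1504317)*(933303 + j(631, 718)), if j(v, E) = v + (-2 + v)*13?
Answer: -523621536004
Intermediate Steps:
j(v, E) = -26 + 14*v (j(v, E) = v + (-26 + 13*v) = -26 + 14*v)
(-22)³ - (2060113 - 1504317)*(933303 + j(631, 718)) = (-22)³ - (2060113 - 1504317)*(933303 + (-26 + 14*631)) = -10648 - 555796*(933303 + (-26 + 8834)) = -10648 - 555796*(933303 + 8808) = -10648 - 555796*942111 = -10648 - 1*523621525356 = -10648 - 523621525356 = -523621536004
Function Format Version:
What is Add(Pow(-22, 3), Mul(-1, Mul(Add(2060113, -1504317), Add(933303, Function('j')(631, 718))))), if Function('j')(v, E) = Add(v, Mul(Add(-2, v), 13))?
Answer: -523621536004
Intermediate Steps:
Function('j')(v, E) = Add(-26, Mul(14, v)) (Function('j')(v, E) = Add(v, Add(-26, Mul(13, v))) = Add(-26, Mul(14, v)))
Add(Pow(-22, 3), Mul(-1, Mul(Add(2060113, -1504317), Add(933303, Function('j')(631, 718))))) = Add(Pow(-22, 3), Mul(-1, Mul(Add(2060113, -1504317), Add(933303, Add(-26, Mul(14, 631)))))) = Add(-10648, Mul(-1, Mul(555796, Add(933303, Add(-26, 8834))))) = Add(-10648, Mul(-1, Mul(555796, Add(933303, 8808)))) = Add(-10648, Mul(-1, Mul(555796, 942111))) = Add(-10648, Mul(-1, 523621525356)) = Add(-10648, -523621525356) = -523621536004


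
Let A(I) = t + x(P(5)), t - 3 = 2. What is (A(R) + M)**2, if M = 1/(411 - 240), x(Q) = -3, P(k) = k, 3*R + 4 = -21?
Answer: 117649/29241 ≈ 4.0234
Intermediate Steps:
R = -25/3 (R = -4/3 + (1/3)*(-21) = -4/3 - 7 = -25/3 ≈ -8.3333)
t = 5 (t = 3 + 2 = 5)
A(I) = 2 (A(I) = 5 - 3 = 2)
M = 1/171 ≈ 0.0058480
(A(R) + M)**2 = (2 + 1/171)**2 = (343/171)**2 = 117649/29241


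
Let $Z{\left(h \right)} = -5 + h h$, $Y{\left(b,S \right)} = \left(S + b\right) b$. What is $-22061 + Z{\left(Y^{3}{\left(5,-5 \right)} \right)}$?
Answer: $-22066$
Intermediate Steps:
$Y{\left(b,S \right)} = b \left(S + b\right)$
$Z{\left(h \right)} = -5 + h^{2}$
$-22061 + Z{\left(Y^{3}{\left(5,-5 \right)} \right)} = -22061 - \left(5 - \left(\left(5 \left(-5 + 5\right)\right)^{3}\right)^{2}\right) = -22061 - \left(5 - \left(\left(5 \cdot 0\right)^{3}\right)^{2}\right) = -22061 - \left(5 - \left(0^{3}\right)^{2}\right) = -22061 - \left(5 - 0^{2}\right) = -22061 + \left(-5 + 0\right) = -22061 - 5 = -22066$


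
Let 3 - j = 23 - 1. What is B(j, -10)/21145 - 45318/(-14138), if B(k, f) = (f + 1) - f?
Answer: 479131624/149474005 ≈ 3.2055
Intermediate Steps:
j = -19 (j = 3 - (23 - 1) = 3 - 1*22 = 3 - 22 = -19)
B(k, f) = 1 (B(k, f) = (1 + f) - f = 1)
B(j, -10)/21145 - 45318/(-14138) = 1/21145 - 45318/(-14138) = 1*(1/21145) - 45318*(-1/14138) = 1/21145 + 22659/7069 = 479131624/149474005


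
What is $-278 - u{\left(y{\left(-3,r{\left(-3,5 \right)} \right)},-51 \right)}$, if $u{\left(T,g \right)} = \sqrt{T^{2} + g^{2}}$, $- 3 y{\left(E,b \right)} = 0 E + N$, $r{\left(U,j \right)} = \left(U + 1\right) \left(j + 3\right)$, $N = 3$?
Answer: $-278 - \sqrt{2602} \approx -329.01$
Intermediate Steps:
$r{\left(U,j \right)} = \left(1 + U\right) \left(3 + j\right)$
$y{\left(E,b \right)} = -1$ ($y{\left(E,b \right)} = - \frac{0 E + 3}{3} = - \frac{0 + 3}{3} = \left(- \frac{1}{3}\right) 3 = -1$)
$-278 - u{\left(y{\left(-3,r{\left(-3,5 \right)} \right)},-51 \right)} = -278 - \sqrt{\left(-1\right)^{2} + \left(-51\right)^{2}} = -278 - \sqrt{1 + 2601} = -278 - \sqrt{2602}$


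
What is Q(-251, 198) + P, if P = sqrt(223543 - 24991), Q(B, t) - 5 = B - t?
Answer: -444 + 2*sqrt(49638) ≈ 1.5917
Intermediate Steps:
Q(B, t) = 5 + B - t (Q(B, t) = 5 + (B - t) = 5 + B - t)
P = 2*sqrt(49638) (P = sqrt(198552) = 2*sqrt(49638) ≈ 445.59)
Q(-251, 198) + P = (5 - 251 - 1*198) + 2*sqrt(49638) = (5 - 251 - 198) + 2*sqrt(49638) = -444 + 2*sqrt(49638)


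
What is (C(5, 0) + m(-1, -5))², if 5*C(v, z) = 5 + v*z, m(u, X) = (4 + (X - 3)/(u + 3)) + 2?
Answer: 9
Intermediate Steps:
m(u, X) = 6 + (-3 + X)/(3 + u) (m(u, X) = (4 + (-3 + X)/(3 + u)) + 2 = 6 + (-3 + X)/(3 + u))
C(v, z) = 1 + v*z/5 (C(v, z) = (5 + v*z)/5 = 1 + v*z/5)
(C(5, 0) + m(-1, -5))² = ((1 + (⅕)*5*0) + (15 - 5 + 6*(-1))/(3 - 1))² = ((1 + 0) + (15 - 5 - 6)/2)² = (1 + (½)*4)² = (1 + 2)² = 3² = 9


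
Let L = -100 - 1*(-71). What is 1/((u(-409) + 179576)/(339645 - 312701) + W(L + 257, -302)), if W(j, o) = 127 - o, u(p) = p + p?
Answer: 13472/5868867 ≈ 0.0022955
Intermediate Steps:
L = -29 (L = -100 + 71 = -29)
u(p) = 2*p
1/((u(-409) + 179576)/(339645 - 312701) + W(L + 257, -302)) = 1/((2*(-409) + 179576)/(339645 - 312701) + (127 - 1*(-302))) = 1/((-818 + 179576)/26944 + (127 + 302)) = 1/(178758*(1/26944) + 429) = 1/(89379/13472 + 429) = 1/(5868867/13472) = 13472/5868867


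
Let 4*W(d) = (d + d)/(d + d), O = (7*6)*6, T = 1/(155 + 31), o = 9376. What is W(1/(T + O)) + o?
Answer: 37505/4 ≈ 9376.3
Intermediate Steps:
T = 1/186 ≈ 0.0053763
O = 252 (O = 42*6 = 252)
W(d) = 1/4 (W(d) = ((d + d)/(d + d))/4 = ((2*d)/((2*d)))/4 = ((2*d)*(1/(2*d)))/4 = (1/4)*1 = 1/4)
W(1/(T + O)) + o = 1/4 + 9376 = 37505/4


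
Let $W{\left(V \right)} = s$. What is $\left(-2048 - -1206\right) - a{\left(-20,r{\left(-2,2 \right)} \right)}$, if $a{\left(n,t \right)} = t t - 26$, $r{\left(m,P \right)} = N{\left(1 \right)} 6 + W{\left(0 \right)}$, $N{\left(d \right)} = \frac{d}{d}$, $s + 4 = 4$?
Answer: $-852$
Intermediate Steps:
$s = 0$ ($s = -4 + 4 = 0$)
$W{\left(V \right)} = 0$
$N{\left(d \right)} = 1$
$r{\left(m,P \right)} = 6$ ($r{\left(m,P \right)} = 1 \cdot 6 + 0 = 6 + 0 = 6$)
$a{\left(n,t \right)} = -26 + t^{2}$ ($a{\left(n,t \right)} = t^{2} - 26 = -26 + t^{2}$)
$\left(-2048 - -1206\right) - a{\left(-20,r{\left(-2,2 \right)} \right)} = \left(-2048 - -1206\right) - \left(-26 + 6^{2}\right) = \left(-2048 + 1206\right) - \left(-26 + 36\right) = -842 - 10 = -852$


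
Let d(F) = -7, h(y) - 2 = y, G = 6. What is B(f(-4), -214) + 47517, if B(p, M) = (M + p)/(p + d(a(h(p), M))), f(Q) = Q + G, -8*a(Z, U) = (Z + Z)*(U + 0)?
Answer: 237797/5 ≈ 47559.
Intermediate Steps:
h(y) = 2 + y
a(Z, U) = -U*Z/4 (a(Z, U) = -(Z + Z)*(U + 0)/8 = -2*Z*U/8 = -U*Z/4)
f(Q) = 6 + Q (f(Q) = Q + 6 = 6 + Q)
B(p, M) = (M + p)/(-7 + p) (B(p, M) = (M + p)/(p - 7) = (M + p)/(-7 + p))
B(f(-4), -214) + 47517 = (-214 + (6 - 4))/(-7 + (6 - 4)) + 47517 = (-214 + 2)/(-7 + 2) + 47517 = -212/(-5) + 47517 = -1/5*(-212) + 47517 = 212/5 + 47517 = 237797/5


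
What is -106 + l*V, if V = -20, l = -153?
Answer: 2954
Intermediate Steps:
-106 + l*V = -106 - 153*(-20) = -106 + 3060 = 2954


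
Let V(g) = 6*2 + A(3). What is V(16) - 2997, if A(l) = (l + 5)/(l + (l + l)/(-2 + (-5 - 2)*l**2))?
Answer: -563645/189 ≈ -2982.3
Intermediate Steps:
A(l) = (5 + l)/(l + 2*l/(-2 - 7*l**2)) (A(l) = (5 + l)/(l + (2*l)/(-2 - 7*l**2)) = (5 + l)/(l + 2*l/(-2 - 7*l**2)))
V(g) = 2788/189 (V(g) = 6*2 + (1 + 5/3 + (2/7)/3**2 + (10/7)/3**3) = 12 + (1 + 5*(1/3) + (2/7)*(1/9) + (10/7)*(1/27)) = 12 + (1 + 5/3 + 2/63 + 10/189) = 12 + 520/189 = 2788/189)
V(16) - 2997 = 2788/189 - 2997 = -563645/189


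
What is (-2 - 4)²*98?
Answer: 3528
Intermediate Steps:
(-2 - 4)²*98 = (-6)²*98 = 36*98 = 3528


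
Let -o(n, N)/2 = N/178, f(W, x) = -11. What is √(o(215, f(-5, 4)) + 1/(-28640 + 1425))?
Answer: 2*√181221718565/2422135 ≈ 0.35151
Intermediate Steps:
o(n, N) = -N/89 (o(n, N) = -2*N/178 = -N/89)
√(o(215, f(-5, 4)) + 1/(-28640 + 1425)) = √(-1/89*(-11) + 1/(-28640 + 1425)) = √(11/89 + 1/(-27215)) = √(11/89 - 1/27215) = √(299276/2422135) = 2*√181221718565/2422135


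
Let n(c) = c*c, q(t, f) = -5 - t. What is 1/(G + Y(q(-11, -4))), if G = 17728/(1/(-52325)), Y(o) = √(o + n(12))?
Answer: -18552352/17209488236595197 - √6/172094882365951970 ≈ -1.0780e-9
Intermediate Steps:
n(c) = c²
Y(o) = √(144 + o) (Y(o) = √(o + 12²) = √(o + 144) = √(144 + o))
G = -927617600 (G = 17728/(-1/52325) = 17728*(-52325) = -927617600)
1/(G + Y(q(-11, -4))) = 1/(-927617600 + √(144 + (-5 - 1*(-11)))) = 1/(-927617600 + √(144 + (-5 + 11))) = 1/(-927617600 + √(144 + 6)) = 1/(-927617600 + √150) = 1/(-927617600 + 5*√6)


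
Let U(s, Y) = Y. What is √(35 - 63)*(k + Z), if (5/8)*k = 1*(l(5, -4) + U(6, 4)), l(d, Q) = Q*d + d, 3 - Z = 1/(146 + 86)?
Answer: -16941*I*√7/580 ≈ -77.279*I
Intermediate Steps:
Z = 695/232 (Z = 3 - 1/(146 + 86) = 3 - 1/232 = 695/232 ≈ 2.9957)
l(d, Q) = d + Q*d
k = -88/5 (k = 8*(1*(5*(1 - 4) + 4))/5 = 8*(1*(5*(-3) + 4))/5 = 8*(1*(-15 + 4))/5 = 8*(1*(-11))/5 = (8/5)*(-11) = -88/5 ≈ -17.600)
√(35 - 63)*(k + Z) = √(35 - 63)*(-88/5 + 695/232) = √(-28)*(-16941/1160) = (2*I*√7)*(-16941/1160) = -16941*I*√7/580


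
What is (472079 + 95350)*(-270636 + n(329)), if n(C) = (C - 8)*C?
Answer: -93641105583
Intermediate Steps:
n(C) = C*(-8 + C) (n(C) = (-8 + C)*C = C*(-8 + C))
(472079 + 95350)*(-270636 + n(329)) = (472079 + 95350)*(-270636 + 329*(-8 + 329)) = 567429*(-270636 + 329*321) = 567429*(-270636 + 105609) = 567429*(-165027) = -93641105583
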